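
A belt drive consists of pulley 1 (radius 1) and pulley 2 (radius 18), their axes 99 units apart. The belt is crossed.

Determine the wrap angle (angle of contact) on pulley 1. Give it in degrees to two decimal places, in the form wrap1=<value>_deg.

crossed belt: β = asin((r1+r2)/C) = asin(19/99) = 11.0648°
wrap1 = wrap2 = π + 2β = 202.1296°

wrap1=202.13_deg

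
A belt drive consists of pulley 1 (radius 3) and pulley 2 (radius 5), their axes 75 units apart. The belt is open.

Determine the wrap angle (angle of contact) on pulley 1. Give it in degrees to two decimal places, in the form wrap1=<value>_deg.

wrap1=176.94_deg

open belt: β = asin((r2−r1)/C) = asin(2/75) = 1.5281°
wrap1 = π − 2β = 176.9439°
wrap2 = π + 2β = 183.0561°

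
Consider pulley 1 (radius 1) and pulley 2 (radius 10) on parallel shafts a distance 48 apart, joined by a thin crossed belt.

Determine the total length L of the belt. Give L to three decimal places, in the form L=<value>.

crossed belt: β = asin((r1+r2)/C) = asin(11/48) = 13.2480°
wrap1 = wrap2 = π + 2β = 206.4960°
tangent length = C·cosβ = 46.7226
L = (r1+r2)·wrap + 2·C·cosβ = 11·3.6040 + 2·46.7226 = 133.0896

L=133.090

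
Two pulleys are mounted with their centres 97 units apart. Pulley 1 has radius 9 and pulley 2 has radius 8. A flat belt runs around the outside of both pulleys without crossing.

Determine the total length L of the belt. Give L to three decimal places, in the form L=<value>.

open belt: β = asin((r2−r1)/C) = asin(-1/97) = -0.5907°
wrap1 = π − 2β = 181.1814°
wrap2 = π + 2β = 178.8186°
tangent length = C·cosβ = 96.9948
L = r1·wrap1 + r2·wrap2 + 2·C·cosβ = 9·3.1622 + 8·3.1210 + 2·96.9948 = 247.4174

L=247.417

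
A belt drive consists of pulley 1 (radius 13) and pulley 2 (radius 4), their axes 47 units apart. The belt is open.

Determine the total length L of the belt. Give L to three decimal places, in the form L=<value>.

L=149.136

open belt: β = asin((r2−r1)/C) = asin(-9/47) = -11.0397°
wrap1 = π − 2β = 202.0794°
wrap2 = π + 2β = 157.9206°
tangent length = C·cosβ = 46.1303
L = r1·wrap1 + r2·wrap2 + 2·C·cosβ = 13·3.5270 + 4·2.7562 + 2·46.1303 = 149.1358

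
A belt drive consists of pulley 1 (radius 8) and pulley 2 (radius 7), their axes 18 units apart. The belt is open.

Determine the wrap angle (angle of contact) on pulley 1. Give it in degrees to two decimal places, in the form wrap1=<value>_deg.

wrap1=186.37_deg

open belt: β = asin((r2−r1)/C) = asin(-1/18) = -3.1847°
wrap1 = π − 2β = 186.3695°
wrap2 = π + 2β = 173.6305°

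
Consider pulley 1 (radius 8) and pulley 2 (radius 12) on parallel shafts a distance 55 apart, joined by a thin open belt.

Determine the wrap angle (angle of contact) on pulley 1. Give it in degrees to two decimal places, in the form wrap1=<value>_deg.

wrap1=171.66_deg

open belt: β = asin((r2−r1)/C) = asin(4/55) = 4.1706°
wrap1 = π − 2β = 171.6587°
wrap2 = π + 2β = 188.3413°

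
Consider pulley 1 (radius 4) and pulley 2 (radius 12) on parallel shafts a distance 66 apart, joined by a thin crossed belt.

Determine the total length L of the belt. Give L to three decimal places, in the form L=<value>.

crossed belt: β = asin((r1+r2)/C) = asin(16/66) = 14.0297°
wrap1 = wrap2 = π + 2β = 208.0593°
tangent length = C·cosβ = 64.0312
L = (r1+r2)·wrap + 2·C·cosβ = 16·3.6313 + 2·64.0312 = 186.1636

L=186.164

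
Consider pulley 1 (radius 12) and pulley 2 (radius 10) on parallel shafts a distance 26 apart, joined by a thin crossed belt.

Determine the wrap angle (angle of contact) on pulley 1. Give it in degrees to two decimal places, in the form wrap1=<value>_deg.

crossed belt: β = asin((r1+r2)/C) = asin(22/26) = 57.7958°
wrap1 = wrap2 = π + 2β = 295.5915°

wrap1=295.59_deg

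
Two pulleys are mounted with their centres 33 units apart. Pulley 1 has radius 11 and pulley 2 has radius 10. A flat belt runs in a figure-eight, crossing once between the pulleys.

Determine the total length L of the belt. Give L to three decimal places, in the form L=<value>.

crossed belt: β = asin((r1+r2)/C) = asin(21/33) = 39.5212°
wrap1 = wrap2 = π + 2β = 259.0424°
tangent length = C·cosβ = 25.4558
L = (r1+r2)·wrap + 2·C·cosβ = 21·4.5211 + 2·25.4558 = 145.8557

L=145.856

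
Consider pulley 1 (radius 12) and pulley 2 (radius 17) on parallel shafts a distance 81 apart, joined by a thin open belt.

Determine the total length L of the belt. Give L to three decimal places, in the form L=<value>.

open belt: β = asin((r2−r1)/C) = asin(5/81) = 3.5390°
wrap1 = π − 2β = 172.9219°
wrap2 = π + 2β = 187.0781°
tangent length = C·cosβ = 80.8455
L = r1·wrap1 + r2·wrap2 + 2·C·cosβ = 12·3.0181 + 17·3.2651 + 2·80.8455 = 253.4149

L=253.415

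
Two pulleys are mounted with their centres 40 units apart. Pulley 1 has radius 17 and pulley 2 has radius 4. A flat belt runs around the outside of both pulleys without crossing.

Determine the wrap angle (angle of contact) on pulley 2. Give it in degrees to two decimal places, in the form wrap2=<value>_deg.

wrap2=142.07_deg

open belt: β = asin((r2−r1)/C) = asin(-13/40) = -18.9656°
wrap1 = π − 2β = 217.9311°
wrap2 = π + 2β = 142.0689°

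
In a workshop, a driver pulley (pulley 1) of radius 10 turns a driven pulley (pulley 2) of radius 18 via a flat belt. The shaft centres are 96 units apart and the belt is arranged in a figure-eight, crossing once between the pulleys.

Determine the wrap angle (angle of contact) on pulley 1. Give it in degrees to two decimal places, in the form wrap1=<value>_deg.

wrap1=213.92_deg

crossed belt: β = asin((r1+r2)/C) = asin(28/96) = 16.9578°
wrap1 = wrap2 = π + 2β = 213.9155°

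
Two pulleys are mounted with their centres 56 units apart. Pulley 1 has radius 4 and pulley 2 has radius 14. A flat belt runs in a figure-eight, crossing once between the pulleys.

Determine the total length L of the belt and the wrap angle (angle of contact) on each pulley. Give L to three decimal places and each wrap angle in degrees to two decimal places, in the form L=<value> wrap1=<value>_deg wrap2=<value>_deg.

crossed belt: β = asin((r1+r2)/C) = asin(18/56) = 18.7493°
wrap1 = wrap2 = π + 2β = 217.4987°
tangent length = C·cosβ = 53.0283
L = (r1+r2)·wrap + 2·C·cosβ = 18·3.7961 + 2·53.0283 = 174.3858

L=174.386 wrap1=217.50_deg wrap2=217.50_deg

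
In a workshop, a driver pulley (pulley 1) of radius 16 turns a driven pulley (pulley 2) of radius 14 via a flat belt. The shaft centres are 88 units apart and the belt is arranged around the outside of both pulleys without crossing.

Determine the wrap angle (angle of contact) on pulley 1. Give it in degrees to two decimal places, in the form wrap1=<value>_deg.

open belt: β = asin((r2−r1)/C) = asin(-2/88) = -1.3023°
wrap1 = π − 2β = 182.6046°
wrap2 = π + 2β = 177.3954°

wrap1=182.60_deg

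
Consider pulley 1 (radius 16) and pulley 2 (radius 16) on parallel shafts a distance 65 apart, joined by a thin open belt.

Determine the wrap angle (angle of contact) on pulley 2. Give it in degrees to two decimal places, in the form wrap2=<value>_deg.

wrap2=180.00_deg

open belt: β = asin((r2−r1)/C) = asin(0/65) = 0.0000°
wrap1 = π − 2β = 180.0000°
wrap2 = π + 2β = 180.0000°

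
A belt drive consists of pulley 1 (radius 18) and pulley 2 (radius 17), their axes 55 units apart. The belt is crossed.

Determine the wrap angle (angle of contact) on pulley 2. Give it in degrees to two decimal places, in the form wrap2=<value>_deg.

wrap2=259.04_deg

crossed belt: β = asin((r1+r2)/C) = asin(35/55) = 39.5212°
wrap1 = wrap2 = π + 2β = 259.0424°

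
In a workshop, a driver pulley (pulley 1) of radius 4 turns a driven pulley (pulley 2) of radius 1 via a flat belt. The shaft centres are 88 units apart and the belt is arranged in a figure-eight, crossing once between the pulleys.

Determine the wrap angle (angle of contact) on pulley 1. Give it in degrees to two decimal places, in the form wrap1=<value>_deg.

crossed belt: β = asin((r1+r2)/C) = asin(5/88) = 3.2572°
wrap1 = wrap2 = π + 2β = 186.5144°

wrap1=186.51_deg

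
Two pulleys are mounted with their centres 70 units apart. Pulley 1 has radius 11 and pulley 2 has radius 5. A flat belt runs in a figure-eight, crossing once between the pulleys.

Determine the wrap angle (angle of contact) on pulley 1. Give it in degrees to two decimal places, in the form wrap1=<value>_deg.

wrap1=206.43_deg

crossed belt: β = asin((r1+r2)/C) = asin(16/70) = 13.2130°
wrap1 = wrap2 = π + 2β = 206.4260°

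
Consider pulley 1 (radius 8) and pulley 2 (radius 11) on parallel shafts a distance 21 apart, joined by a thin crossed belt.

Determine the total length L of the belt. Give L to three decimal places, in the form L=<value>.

crossed belt: β = asin((r1+r2)/C) = asin(19/21) = 64.7912°
wrap1 = wrap2 = π + 2β = 309.5825°
tangent length = C·cosβ = 8.9443
L = (r1+r2)·wrap + 2·C·cosβ = 19·5.4032 + 2·8.9443 = 120.5500

L=120.550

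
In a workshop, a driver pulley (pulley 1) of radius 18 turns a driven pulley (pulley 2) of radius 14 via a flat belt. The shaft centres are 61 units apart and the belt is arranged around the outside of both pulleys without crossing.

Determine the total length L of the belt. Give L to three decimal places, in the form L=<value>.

L=222.793

open belt: β = asin((r2−r1)/C) = asin(-4/61) = -3.7598°
wrap1 = π − 2β = 187.5196°
wrap2 = π + 2β = 172.4804°
tangent length = C·cosβ = 60.8687
L = r1·wrap1 + r2·wrap2 + 2·C·cosβ = 18·3.2728 + 14·3.0104 + 2·60.8687 = 222.7934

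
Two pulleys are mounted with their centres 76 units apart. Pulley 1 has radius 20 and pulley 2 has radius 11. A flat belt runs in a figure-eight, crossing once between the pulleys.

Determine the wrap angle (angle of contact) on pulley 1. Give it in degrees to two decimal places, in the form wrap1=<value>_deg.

crossed belt: β = asin((r1+r2)/C) = asin(31/76) = 24.0727°
wrap1 = wrap2 = π + 2β = 228.1453°

wrap1=228.15_deg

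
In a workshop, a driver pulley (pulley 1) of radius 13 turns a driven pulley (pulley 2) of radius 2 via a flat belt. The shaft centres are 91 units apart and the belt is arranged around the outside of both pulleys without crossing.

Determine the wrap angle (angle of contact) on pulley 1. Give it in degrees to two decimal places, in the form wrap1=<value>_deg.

open belt: β = asin((r2−r1)/C) = asin(-11/91) = -6.9428°
wrap1 = π − 2β = 193.8857°
wrap2 = π + 2β = 166.1143°

wrap1=193.89_deg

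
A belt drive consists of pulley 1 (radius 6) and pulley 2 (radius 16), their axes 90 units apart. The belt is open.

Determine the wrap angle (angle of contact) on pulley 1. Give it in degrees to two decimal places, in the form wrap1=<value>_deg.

open belt: β = asin((r2−r1)/C) = asin(10/90) = 6.3794°
wrap1 = π − 2β = 167.2413°
wrap2 = π + 2β = 192.7587°

wrap1=167.24_deg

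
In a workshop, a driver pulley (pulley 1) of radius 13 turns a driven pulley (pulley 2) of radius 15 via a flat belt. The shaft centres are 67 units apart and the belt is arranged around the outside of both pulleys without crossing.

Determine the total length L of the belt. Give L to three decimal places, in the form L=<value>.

open belt: β = asin((r2−r1)/C) = asin(2/67) = 1.7106°
wrap1 = π − 2β = 176.5788°
wrap2 = π + 2β = 183.4212°
tangent length = C·cosβ = 66.9701
L = r1·wrap1 + r2·wrap2 + 2·C·cosβ = 13·3.0819 + 15·3.2013 + 2·66.9701 = 222.0243

L=222.024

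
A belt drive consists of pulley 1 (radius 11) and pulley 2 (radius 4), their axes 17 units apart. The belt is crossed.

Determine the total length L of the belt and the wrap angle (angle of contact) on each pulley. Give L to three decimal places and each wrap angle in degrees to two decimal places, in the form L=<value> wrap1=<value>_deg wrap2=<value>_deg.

crossed belt: β = asin((r1+r2)/C) = asin(15/17) = 61.9275°
wrap1 = wrap2 = π + 2β = 303.8550°
tangent length = C·cosβ = 8.0000
L = (r1+r2)·wrap + 2·C·cosβ = 15·5.3033 + 2·8.0000 = 95.5491

L=95.549 wrap1=303.86_deg wrap2=303.86_deg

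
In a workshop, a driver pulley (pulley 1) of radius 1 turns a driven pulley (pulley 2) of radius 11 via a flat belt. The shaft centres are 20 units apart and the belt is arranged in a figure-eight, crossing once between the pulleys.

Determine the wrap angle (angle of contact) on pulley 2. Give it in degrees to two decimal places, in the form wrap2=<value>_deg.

wrap2=253.74_deg

crossed belt: β = asin((r1+r2)/C) = asin(12/20) = 36.8699°
wrap1 = wrap2 = π + 2β = 253.7398°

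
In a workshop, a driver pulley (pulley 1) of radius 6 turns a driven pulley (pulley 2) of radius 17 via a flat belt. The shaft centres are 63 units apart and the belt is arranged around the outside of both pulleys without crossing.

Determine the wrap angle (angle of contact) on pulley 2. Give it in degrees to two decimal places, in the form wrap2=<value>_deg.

wrap2=200.11_deg

open belt: β = asin((r2−r1)/C) = asin(11/63) = 10.0556°
wrap1 = π − 2β = 159.8889°
wrap2 = π + 2β = 200.1111°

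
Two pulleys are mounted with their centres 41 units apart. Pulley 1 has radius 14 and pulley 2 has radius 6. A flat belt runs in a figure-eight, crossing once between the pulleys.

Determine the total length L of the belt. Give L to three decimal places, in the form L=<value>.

L=154.797

crossed belt: β = asin((r1+r2)/C) = asin(20/41) = 29.1964°
wrap1 = wrap2 = π + 2β = 238.3928°
tangent length = C·cosβ = 35.7911
L = (r1+r2)·wrap + 2·C·cosβ = 20·4.1607 + 2·35.7911 = 154.7969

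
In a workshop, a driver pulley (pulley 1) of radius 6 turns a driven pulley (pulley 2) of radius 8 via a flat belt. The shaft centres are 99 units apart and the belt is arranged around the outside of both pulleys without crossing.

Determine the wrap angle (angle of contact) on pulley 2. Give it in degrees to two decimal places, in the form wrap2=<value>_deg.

wrap2=182.32_deg

open belt: β = asin((r2−r1)/C) = asin(2/99) = 1.1576°
wrap1 = π − 2β = 177.6849°
wrap2 = π + 2β = 182.3151°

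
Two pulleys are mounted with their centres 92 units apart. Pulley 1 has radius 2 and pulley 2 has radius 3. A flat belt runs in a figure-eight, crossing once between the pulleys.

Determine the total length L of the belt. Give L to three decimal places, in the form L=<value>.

L=199.980

crossed belt: β = asin((r1+r2)/C) = asin(5/92) = 3.1154°
wrap1 = wrap2 = π + 2β = 186.2309°
tangent length = C·cosβ = 91.8640
L = (r1+r2)·wrap + 2·C·cosβ = 5·3.2503 + 2·91.8640 = 199.9798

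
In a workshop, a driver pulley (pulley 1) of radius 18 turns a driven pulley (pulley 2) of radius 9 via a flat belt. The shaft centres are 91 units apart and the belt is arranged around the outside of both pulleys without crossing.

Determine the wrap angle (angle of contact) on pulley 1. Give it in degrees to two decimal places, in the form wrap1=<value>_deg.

open belt: β = asin((r2−r1)/C) = asin(-9/91) = -5.6759°
wrap1 = π − 2β = 191.3518°
wrap2 = π + 2β = 168.6482°

wrap1=191.35_deg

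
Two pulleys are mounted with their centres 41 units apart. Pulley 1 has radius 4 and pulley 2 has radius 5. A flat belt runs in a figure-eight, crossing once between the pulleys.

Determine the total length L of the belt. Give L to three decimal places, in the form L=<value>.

L=112.258

crossed belt: β = asin((r1+r2)/C) = asin(9/41) = 12.6804°
wrap1 = wrap2 = π + 2β = 205.3608°
tangent length = C·cosβ = 40.0000
L = (r1+r2)·wrap + 2·C·cosβ = 9·3.5842 + 2·40.0000 = 112.2580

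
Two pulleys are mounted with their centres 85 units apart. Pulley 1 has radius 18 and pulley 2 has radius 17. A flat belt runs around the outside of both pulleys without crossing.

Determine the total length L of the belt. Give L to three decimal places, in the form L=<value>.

open belt: β = asin((r2−r1)/C) = asin(-1/85) = -0.6741°
wrap1 = π − 2β = 181.3482°
wrap2 = π + 2β = 178.6518°
tangent length = C·cosβ = 84.9941
L = r1·wrap1 + r2·wrap2 + 2·C·cosβ = 18·3.1651 + 17·3.1181 + 2·84.9941 = 279.9675

L=279.968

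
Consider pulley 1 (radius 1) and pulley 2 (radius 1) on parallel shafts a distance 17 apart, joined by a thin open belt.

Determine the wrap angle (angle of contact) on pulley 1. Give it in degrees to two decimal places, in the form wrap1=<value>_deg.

wrap1=180.00_deg

open belt: β = asin((r2−r1)/C) = asin(0/17) = 0.0000°
wrap1 = π − 2β = 180.0000°
wrap2 = π + 2β = 180.0000°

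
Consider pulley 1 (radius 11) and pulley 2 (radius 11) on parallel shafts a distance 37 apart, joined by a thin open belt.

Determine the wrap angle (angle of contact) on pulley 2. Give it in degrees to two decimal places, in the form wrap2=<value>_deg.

wrap2=180.00_deg

open belt: β = asin((r2−r1)/C) = asin(0/37) = 0.0000°
wrap1 = π − 2β = 180.0000°
wrap2 = π + 2β = 180.0000°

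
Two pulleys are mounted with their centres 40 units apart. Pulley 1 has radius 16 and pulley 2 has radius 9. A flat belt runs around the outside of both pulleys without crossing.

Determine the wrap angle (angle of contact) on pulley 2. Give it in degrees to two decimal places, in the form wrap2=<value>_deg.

wrap2=159.84_deg

open belt: β = asin((r2−r1)/C) = asin(-7/40) = -10.0787°
wrap1 = π − 2β = 200.1573°
wrap2 = π + 2β = 159.8427°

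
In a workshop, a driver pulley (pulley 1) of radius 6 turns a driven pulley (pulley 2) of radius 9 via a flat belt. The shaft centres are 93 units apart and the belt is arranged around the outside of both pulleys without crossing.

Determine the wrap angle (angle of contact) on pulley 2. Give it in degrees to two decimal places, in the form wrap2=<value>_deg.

wrap2=183.70_deg

open belt: β = asin((r2−r1)/C) = asin(3/93) = 1.8486°
wrap1 = π − 2β = 176.3029°
wrap2 = π + 2β = 183.6971°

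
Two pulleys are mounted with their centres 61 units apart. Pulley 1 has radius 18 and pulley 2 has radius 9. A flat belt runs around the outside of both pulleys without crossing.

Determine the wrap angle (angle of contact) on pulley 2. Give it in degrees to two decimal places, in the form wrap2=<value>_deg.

wrap2=163.03_deg

open belt: β = asin((r2−r1)/C) = asin(-9/61) = -8.4844°
wrap1 = π − 2β = 196.9689°
wrap2 = π + 2β = 163.0311°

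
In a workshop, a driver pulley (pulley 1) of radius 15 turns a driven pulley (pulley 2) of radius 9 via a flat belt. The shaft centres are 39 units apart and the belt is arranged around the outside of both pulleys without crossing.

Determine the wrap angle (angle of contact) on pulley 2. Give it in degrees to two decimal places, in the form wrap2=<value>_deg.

wrap2=162.30_deg

open belt: β = asin((r2−r1)/C) = asin(-6/39) = -8.8499°
wrap1 = π − 2β = 197.6998°
wrap2 = π + 2β = 162.3002°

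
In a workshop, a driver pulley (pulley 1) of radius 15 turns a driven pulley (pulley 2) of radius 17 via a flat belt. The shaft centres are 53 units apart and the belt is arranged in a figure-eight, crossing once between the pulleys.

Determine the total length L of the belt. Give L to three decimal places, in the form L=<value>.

crossed belt: β = asin((r1+r2)/C) = asin(32/53) = 37.1406°
wrap1 = wrap2 = π + 2β = 254.2813°
tangent length = C·cosβ = 42.2493
L = (r1+r2)·wrap + 2·C·cosβ = 32·4.4380 + 2·42.2493 = 226.5160

L=226.516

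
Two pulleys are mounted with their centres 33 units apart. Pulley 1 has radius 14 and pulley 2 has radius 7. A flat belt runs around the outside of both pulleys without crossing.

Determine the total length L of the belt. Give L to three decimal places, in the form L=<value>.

L=133.464

open belt: β = asin((r2−r1)/C) = asin(-7/33) = -12.2467°
wrap1 = π − 2β = 204.4934°
wrap2 = π + 2β = 155.5066°
tangent length = C·cosβ = 32.2490
L = r1·wrap1 + r2·wrap2 + 2·C·cosβ = 14·3.5691 + 7·2.7141 + 2·32.2490 = 133.4639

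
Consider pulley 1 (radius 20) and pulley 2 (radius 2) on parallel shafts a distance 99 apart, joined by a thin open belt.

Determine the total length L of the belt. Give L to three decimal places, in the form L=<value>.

open belt: β = asin((r2−r1)/C) = asin(-18/99) = -10.4757°
wrap1 = π − 2β = 200.9514°
wrap2 = π + 2β = 159.0486°
tangent length = C·cosβ = 97.3499
L = r1·wrap1 + r2·wrap2 + 2·C·cosβ = 20·3.5073 + 2·2.7759 + 2·97.3499 = 270.3969

L=270.397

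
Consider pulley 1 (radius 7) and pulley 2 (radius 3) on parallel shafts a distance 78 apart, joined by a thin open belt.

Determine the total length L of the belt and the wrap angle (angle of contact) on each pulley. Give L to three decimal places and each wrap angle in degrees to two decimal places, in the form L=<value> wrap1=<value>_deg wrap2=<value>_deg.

L=187.621 wrap1=185.88_deg wrap2=174.12_deg

open belt: β = asin((r2−r1)/C) = asin(-4/78) = -2.9395°
wrap1 = π − 2β = 185.8791°
wrap2 = π + 2β = 174.1209°
tangent length = C·cosβ = 77.8974
L = r1·wrap1 + r2·wrap2 + 2·C·cosβ = 7·3.2442 + 3·3.0390 + 2·77.8974 = 187.6211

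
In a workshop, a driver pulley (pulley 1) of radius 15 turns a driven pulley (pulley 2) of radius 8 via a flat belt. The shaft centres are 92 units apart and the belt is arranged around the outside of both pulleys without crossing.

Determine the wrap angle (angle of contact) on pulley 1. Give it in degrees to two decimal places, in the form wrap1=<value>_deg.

open belt: β = asin((r2−r1)/C) = asin(-7/92) = -4.3637°
wrap1 = π − 2β = 188.7274°
wrap2 = π + 2β = 171.2726°

wrap1=188.73_deg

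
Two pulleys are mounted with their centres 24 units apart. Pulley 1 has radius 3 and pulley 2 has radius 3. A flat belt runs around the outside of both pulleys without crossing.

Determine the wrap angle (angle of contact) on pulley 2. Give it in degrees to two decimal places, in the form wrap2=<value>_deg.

open belt: β = asin((r2−r1)/C) = asin(0/24) = 0.0000°
wrap1 = π − 2β = 180.0000°
wrap2 = π + 2β = 180.0000°

wrap2=180.00_deg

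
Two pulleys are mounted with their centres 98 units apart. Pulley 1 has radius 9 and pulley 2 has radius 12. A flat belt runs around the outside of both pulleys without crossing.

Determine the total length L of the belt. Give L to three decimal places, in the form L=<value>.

open belt: β = asin((r2−r1)/C) = asin(3/98) = 1.7542°
wrap1 = π − 2β = 176.4915°
wrap2 = π + 2β = 183.5085°
tangent length = C·cosβ = 97.9541
L = r1·wrap1 + r2·wrap2 + 2·C·cosβ = 9·3.0804 + 12·3.2028 + 2·97.9541 = 262.0653

L=262.065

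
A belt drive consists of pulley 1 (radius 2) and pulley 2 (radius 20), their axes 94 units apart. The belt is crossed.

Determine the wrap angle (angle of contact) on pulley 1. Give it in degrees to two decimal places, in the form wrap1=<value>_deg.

crossed belt: β = asin((r1+r2)/C) = asin(22/94) = 13.5352°
wrap1 = wrap2 = π + 2β = 207.0704°

wrap1=207.07_deg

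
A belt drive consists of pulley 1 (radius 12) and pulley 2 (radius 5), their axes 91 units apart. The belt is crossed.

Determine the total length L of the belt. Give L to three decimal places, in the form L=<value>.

L=238.592

crossed belt: β = asin((r1+r2)/C) = asin(17/91) = 10.7669°
wrap1 = wrap2 = π + 2β = 201.5337°
tangent length = C·cosβ = 89.3980
L = (r1+r2)·wrap + 2·C·cosβ = 17·3.5174 + 2·89.3980 = 238.5922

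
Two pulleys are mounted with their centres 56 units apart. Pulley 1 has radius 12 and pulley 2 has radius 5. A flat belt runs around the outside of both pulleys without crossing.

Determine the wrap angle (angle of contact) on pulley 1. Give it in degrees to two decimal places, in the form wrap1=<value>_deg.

open belt: β = asin((r2−r1)/C) = asin(-7/56) = -7.1808°
wrap1 = π − 2β = 194.3615°
wrap2 = π + 2β = 165.6385°

wrap1=194.36_deg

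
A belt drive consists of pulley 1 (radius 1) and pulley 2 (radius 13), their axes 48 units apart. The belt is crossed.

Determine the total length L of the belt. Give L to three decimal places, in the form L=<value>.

crossed belt: β = asin((r1+r2)/C) = asin(14/48) = 16.9578°
wrap1 = wrap2 = π + 2β = 213.9155°
tangent length = C·cosβ = 45.9130
L = (r1+r2)·wrap + 2·C·cosβ = 14·3.7335 + 2·45.9130 = 144.0953

L=144.095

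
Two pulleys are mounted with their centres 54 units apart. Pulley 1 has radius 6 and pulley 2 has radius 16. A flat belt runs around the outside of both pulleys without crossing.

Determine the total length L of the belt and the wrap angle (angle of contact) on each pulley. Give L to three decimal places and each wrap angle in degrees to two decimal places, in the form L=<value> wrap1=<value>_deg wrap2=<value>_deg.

L=178.972 wrap1=158.66_deg wrap2=201.34_deg

open belt: β = asin((r2−r1)/C) = asin(10/54) = 10.6719°
wrap1 = π − 2β = 158.6561°
wrap2 = π + 2β = 201.3439°
tangent length = C·cosβ = 53.0660
L = r1·wrap1 + r2·wrap2 + 2·C·cosβ = 6·2.7691 + 16·3.5141 + 2·53.0660 = 178.9722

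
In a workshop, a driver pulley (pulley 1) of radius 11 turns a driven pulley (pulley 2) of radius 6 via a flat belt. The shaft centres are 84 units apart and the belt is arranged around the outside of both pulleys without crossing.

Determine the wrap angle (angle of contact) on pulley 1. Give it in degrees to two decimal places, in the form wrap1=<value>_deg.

wrap1=186.82_deg

open belt: β = asin((r2−r1)/C) = asin(-5/84) = -3.4125°
wrap1 = π − 2β = 186.8250°
wrap2 = π + 2β = 173.1750°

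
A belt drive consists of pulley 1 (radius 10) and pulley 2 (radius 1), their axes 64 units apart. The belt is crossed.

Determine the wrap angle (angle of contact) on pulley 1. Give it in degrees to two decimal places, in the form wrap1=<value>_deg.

wrap1=199.79_deg

crossed belt: β = asin((r1+r2)/C) = asin(11/64) = 9.8969°
wrap1 = wrap2 = π + 2β = 199.7937°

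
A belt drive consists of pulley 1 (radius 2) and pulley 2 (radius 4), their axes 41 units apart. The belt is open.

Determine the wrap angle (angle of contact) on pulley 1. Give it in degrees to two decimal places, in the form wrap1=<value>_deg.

open belt: β = asin((r2−r1)/C) = asin(2/41) = 2.7960°
wrap1 = π − 2β = 174.4079°
wrap2 = π + 2β = 185.5921°

wrap1=174.41_deg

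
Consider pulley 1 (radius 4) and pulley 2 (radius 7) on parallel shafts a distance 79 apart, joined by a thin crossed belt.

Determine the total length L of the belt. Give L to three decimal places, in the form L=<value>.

L=194.092

crossed belt: β = asin((r1+r2)/C) = asin(11/79) = 8.0039°
wrap1 = wrap2 = π + 2β = 196.0078°
tangent length = C·cosβ = 78.2304
L = (r1+r2)·wrap + 2·C·cosβ = 11·3.4210 + 2·78.2304 = 194.0917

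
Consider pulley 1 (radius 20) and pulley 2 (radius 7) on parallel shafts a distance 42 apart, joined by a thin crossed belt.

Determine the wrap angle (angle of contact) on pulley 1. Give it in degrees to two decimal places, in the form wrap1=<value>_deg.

wrap1=260.01_deg

crossed belt: β = asin((r1+r2)/C) = asin(27/42) = 40.0052°
wrap1 = wrap2 = π + 2β = 260.0104°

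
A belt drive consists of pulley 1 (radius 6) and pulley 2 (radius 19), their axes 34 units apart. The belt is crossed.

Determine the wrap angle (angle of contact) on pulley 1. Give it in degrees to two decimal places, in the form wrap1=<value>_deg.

wrap1=274.66_deg

crossed belt: β = asin((r1+r2)/C) = asin(25/34) = 47.3321°
wrap1 = wrap2 = π + 2β = 274.6641°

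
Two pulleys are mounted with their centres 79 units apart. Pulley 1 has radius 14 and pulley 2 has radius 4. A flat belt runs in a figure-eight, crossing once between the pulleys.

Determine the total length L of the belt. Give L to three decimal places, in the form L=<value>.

crossed belt: β = asin((r1+r2)/C) = asin(18/79) = 13.1704°
wrap1 = wrap2 = π + 2β = 206.3408°
tangent length = C·cosβ = 76.9220
L = (r1+r2)·wrap + 2·C·cosβ = 18·3.6013 + 2·76.9220 = 218.6680

L=218.668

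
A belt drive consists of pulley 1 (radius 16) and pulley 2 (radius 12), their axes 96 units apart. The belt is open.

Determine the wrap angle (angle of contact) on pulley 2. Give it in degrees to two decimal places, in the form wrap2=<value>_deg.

open belt: β = asin((r2−r1)/C) = asin(-4/96) = -2.3880°
wrap1 = π − 2β = 184.7760°
wrap2 = π + 2β = 175.2240°

wrap2=175.22_deg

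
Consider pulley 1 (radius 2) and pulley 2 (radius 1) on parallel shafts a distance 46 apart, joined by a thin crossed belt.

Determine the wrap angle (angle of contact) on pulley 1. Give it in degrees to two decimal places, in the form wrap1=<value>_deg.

crossed belt: β = asin((r1+r2)/C) = asin(3/46) = 3.7393°
wrap1 = wrap2 = π + 2β = 187.4787°

wrap1=187.48_deg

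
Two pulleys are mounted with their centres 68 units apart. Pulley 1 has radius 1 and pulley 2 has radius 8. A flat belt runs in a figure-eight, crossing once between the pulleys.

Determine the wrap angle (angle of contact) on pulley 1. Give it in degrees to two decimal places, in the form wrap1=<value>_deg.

crossed belt: β = asin((r1+r2)/C) = asin(9/68) = 7.6056°
wrap1 = wrap2 = π + 2β = 195.2112°

wrap1=195.21_deg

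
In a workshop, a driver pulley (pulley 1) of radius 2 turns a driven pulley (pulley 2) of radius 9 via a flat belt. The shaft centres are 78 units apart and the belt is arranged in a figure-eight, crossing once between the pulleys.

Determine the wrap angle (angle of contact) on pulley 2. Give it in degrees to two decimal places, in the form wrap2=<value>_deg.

crossed belt: β = asin((r1+r2)/C) = asin(11/78) = 8.1072°
wrap1 = wrap2 = π + 2β = 196.2144°

wrap2=196.21_deg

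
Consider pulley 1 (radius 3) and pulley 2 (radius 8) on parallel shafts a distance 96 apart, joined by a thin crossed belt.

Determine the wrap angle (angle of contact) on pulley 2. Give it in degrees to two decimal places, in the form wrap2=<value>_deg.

crossed belt: β = asin((r1+r2)/C) = asin(11/96) = 6.5796°
wrap1 = wrap2 = π + 2β = 193.1592°

wrap2=193.16_deg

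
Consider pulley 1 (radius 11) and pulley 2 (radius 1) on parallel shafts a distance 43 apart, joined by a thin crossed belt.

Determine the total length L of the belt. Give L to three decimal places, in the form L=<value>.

crossed belt: β = asin((r1+r2)/C) = asin(12/43) = 16.2047°
wrap1 = wrap2 = π + 2β = 212.4094°
tangent length = C·cosβ = 41.2916
L = (r1+r2)·wrap + 2·C·cosβ = 12·3.7072 + 2·41.2916 = 127.0702

L=127.070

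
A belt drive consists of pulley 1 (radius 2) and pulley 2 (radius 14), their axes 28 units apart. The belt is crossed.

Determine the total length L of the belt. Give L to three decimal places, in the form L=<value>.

crossed belt: β = asin((r1+r2)/C) = asin(16/28) = 34.8499°
wrap1 = wrap2 = π + 2β = 249.6998°
tangent length = C·cosβ = 22.9783
L = (r1+r2)·wrap + 2·C·cosβ = 16·4.3581 + 2·22.9783 = 115.6858

L=115.686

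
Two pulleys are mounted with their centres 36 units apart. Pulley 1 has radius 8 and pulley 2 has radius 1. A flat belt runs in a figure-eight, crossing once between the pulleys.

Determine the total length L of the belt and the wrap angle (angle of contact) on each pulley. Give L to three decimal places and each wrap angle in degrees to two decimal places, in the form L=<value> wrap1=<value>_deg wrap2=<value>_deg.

L=102.536 wrap1=208.96_deg wrap2=208.96_deg

crossed belt: β = asin((r1+r2)/C) = asin(9/36) = 14.4775°
wrap1 = wrap2 = π + 2β = 208.9550°
tangent length = C·cosβ = 34.8569
L = (r1+r2)·wrap + 2·C·cosβ = 9·3.6470 + 2·34.8569 = 102.5363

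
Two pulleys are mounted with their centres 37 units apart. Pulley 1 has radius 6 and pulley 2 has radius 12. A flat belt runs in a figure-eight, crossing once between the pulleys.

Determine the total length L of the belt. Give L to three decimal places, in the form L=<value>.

crossed belt: β = asin((r1+r2)/C) = asin(18/37) = 29.1099°
wrap1 = wrap2 = π + 2β = 238.2198°
tangent length = C·cosβ = 32.3265
L = (r1+r2)·wrap + 2·C·cosβ = 18·4.1577 + 2·32.3265 = 139.4919

L=139.492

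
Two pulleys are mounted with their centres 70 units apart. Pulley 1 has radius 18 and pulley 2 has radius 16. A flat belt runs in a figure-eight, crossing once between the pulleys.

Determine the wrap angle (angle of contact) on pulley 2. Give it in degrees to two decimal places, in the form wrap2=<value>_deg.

crossed belt: β = asin((r1+r2)/C) = asin(34/70) = 29.0593°
wrap1 = wrap2 = π + 2β = 238.1186°

wrap2=238.12_deg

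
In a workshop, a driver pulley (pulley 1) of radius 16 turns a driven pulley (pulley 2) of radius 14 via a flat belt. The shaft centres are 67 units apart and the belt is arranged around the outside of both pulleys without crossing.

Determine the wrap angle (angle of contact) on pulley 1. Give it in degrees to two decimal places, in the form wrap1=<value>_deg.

wrap1=183.42_deg

open belt: β = asin((r2−r1)/C) = asin(-2/67) = -1.7106°
wrap1 = π − 2β = 183.4212°
wrap2 = π + 2β = 176.5788°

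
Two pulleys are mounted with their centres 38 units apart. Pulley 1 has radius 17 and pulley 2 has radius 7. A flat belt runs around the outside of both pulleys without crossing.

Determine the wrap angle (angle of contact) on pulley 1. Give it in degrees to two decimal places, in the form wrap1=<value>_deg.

wrap1=210.52_deg

open belt: β = asin((r2−r1)/C) = asin(-10/38) = -15.2575°
wrap1 = π − 2β = 210.5150°
wrap2 = π + 2β = 149.4850°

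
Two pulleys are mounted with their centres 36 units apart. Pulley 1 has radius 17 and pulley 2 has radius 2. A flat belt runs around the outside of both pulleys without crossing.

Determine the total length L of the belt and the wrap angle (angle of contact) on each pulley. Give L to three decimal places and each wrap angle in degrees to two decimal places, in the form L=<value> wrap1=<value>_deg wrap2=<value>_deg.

open belt: β = asin((r2−r1)/C) = asin(-15/36) = -24.6243°
wrap1 = π − 2β = 229.2486°
wrap2 = π + 2β = 130.7514°
tangent length = C·cosβ = 32.7261
L = r1·wrap1 + r2·wrap2 + 2·C·cosβ = 17·4.0011 + 2·2.2820 + 2·32.7261 = 138.0358

L=138.036 wrap1=229.25_deg wrap2=130.75_deg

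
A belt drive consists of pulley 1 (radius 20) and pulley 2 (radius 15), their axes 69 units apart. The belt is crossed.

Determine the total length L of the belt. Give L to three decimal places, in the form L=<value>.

L=266.123

crossed belt: β = asin((r1+r2)/C) = asin(35/69) = 30.4806°
wrap1 = wrap2 = π + 2β = 240.9612°
tangent length = C·cosβ = 59.4643
L = (r1+r2)·wrap + 2·C·cosβ = 35·4.2056 + 2·59.4643 = 266.1234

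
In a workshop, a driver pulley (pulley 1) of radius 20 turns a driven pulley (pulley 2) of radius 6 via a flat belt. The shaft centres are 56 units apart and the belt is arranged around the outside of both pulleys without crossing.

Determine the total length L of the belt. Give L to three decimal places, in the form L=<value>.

L=197.200

open belt: β = asin((r2−r1)/C) = asin(-14/56) = -14.4775°
wrap1 = π − 2β = 208.9550°
wrap2 = π + 2β = 151.0450°
tangent length = C·cosβ = 54.2218
L = r1·wrap1 + r2·wrap2 + 2·C·cosβ = 20·3.6470 + 6·2.6362 + 2·54.2218 = 197.2000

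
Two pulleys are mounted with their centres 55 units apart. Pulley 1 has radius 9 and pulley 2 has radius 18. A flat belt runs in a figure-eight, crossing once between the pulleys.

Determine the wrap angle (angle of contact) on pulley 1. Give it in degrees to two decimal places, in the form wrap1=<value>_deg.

crossed belt: β = asin((r1+r2)/C) = asin(27/55) = 29.4004°
wrap1 = wrap2 = π + 2β = 238.8007°

wrap1=238.80_deg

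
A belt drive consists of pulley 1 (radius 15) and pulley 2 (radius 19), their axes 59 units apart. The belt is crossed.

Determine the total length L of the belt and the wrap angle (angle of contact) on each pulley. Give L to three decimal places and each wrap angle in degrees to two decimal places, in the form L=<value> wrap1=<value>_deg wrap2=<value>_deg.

L=245.013 wrap1=250.38_deg wrap2=250.38_deg

crossed belt: β = asin((r1+r2)/C) = asin(34/59) = 35.1887°
wrap1 = wrap2 = π + 2β = 250.3774°
tangent length = C·cosβ = 48.2183
L = (r1+r2)·wrap + 2·C·cosβ = 34·4.3699 + 2·48.2183 = 245.0135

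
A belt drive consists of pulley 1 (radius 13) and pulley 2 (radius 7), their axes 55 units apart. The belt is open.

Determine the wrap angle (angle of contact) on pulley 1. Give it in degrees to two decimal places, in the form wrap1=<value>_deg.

open belt: β = asin((r2−r1)/C) = asin(-6/55) = -6.2629°
wrap1 = π − 2β = 192.5258°
wrap2 = π + 2β = 167.4742°

wrap1=192.53_deg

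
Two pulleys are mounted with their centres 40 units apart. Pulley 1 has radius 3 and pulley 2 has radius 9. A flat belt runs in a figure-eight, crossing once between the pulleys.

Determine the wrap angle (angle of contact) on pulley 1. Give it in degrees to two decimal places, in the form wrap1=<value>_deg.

wrap1=214.92_deg

crossed belt: β = asin((r1+r2)/C) = asin(12/40) = 17.4576°
wrap1 = wrap2 = π + 2β = 214.9152°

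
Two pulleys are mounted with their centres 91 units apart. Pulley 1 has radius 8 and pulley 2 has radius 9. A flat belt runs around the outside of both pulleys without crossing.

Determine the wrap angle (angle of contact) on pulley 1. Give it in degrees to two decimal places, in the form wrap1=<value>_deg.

open belt: β = asin((r2−r1)/C) = asin(1/91) = 0.6296°
wrap1 = π − 2β = 178.7407°
wrap2 = π + 2β = 181.2593°

wrap1=178.74_deg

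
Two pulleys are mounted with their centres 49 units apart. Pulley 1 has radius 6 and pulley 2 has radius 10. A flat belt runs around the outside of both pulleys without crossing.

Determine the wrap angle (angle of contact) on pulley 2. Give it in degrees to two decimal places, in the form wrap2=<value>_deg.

wrap2=189.36_deg

open belt: β = asin((r2−r1)/C) = asin(4/49) = 4.6824°
wrap1 = π − 2β = 170.6352°
wrap2 = π + 2β = 189.3648°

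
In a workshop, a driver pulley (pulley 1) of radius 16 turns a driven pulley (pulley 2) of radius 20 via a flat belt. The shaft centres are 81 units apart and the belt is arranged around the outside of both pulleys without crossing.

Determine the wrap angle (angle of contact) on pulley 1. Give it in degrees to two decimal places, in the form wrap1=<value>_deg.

wrap1=174.34_deg

open belt: β = asin((r2−r1)/C) = asin(4/81) = 2.8306°
wrap1 = π − 2β = 174.3389°
wrap2 = π + 2β = 185.6611°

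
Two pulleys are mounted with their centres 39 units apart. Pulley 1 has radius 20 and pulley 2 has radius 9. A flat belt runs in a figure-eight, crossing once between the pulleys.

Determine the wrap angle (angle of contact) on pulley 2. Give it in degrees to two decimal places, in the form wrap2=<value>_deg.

crossed belt: β = asin((r1+r2)/C) = asin(29/39) = 48.0381°
wrap1 = wrap2 = π + 2β = 276.0762°

wrap2=276.08_deg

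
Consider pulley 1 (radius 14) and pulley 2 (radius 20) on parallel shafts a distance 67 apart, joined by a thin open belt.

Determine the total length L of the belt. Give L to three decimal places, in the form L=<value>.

open belt: β = asin((r2−r1)/C) = asin(6/67) = 5.1378°
wrap1 = π − 2β = 169.7243°
wrap2 = π + 2β = 190.2757°
tangent length = C·cosβ = 66.7308
L = r1·wrap1 + r2·wrap2 + 2·C·cosβ = 14·2.9622 + 20·3.3209 + 2·66.7308 = 241.3518

L=241.352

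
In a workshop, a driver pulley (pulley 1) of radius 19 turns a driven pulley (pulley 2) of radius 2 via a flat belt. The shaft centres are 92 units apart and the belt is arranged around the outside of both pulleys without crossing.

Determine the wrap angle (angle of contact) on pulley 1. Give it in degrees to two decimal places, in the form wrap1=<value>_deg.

open belt: β = asin((r2−r1)/C) = asin(-17/92) = -10.6485°
wrap1 = π − 2β = 201.2969°
wrap2 = π + 2β = 158.7031°

wrap1=201.30_deg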